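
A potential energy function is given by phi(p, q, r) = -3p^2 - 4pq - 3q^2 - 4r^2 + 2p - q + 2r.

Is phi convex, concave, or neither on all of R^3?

phi is quadratic, so its Hessian is the constant matrix H = [[-6, -4, 0], [-4, -6, 0], [0, 0, -8]].
Leading principal minors: -6, 20, -160.
Signs alternate −, +, − ⇒ H ≺ 0 ⇒ concave.

concave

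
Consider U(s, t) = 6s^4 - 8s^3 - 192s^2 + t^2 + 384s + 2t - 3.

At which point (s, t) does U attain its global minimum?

U(s,t) separates as P(s) + Q(t) − 3, so its minimum is min P + min Q − 3.
P'(s) = 24(s - 4)(s - 1)(s + 4) vanishes at s ∈ {-4, 1, 4}; Q'(t) = 2(t + 1) vanishes at t ∈ {-1}.
Local minima of P (where P''>0): P(-4)=-2560, P(4)=-512. Local minima of Q: Q(-1)=-1.
So the global minimum of U is P(-4) + Q(-1) − 3 = -2560 − 1 − 3 = -2564, attained at (-4, -1).

(-4, -1)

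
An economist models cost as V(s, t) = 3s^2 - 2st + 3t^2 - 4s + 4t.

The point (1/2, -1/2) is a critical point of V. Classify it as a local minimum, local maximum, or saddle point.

local minimum

The Hessian of V is constant: H = [[6, -2], [-2, 6]].
det(H) = 6·6 − (-2)² = 32.
det(H) > 0 and tr(H) = 12 > 0, so H is positive definite and the point is a local minimum.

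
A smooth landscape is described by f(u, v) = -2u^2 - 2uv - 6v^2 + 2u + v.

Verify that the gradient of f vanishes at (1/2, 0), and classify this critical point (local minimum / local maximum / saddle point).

∇f = (-4u - 2v + 2, -2u - 12v + 1); substituting (1/2, 0) gives ∇f = (0, 0), so (1/2, 0) is indeed a critical point.
The Hessian of f is constant: H = [[-4, -2], [-2, -12]].
det(H) = (-4)·(-12) − (-2)² = 44.
det(H) > 0 and tr(H) = -16 < 0, so H is negative definite and the point is a local maximum.

local maximum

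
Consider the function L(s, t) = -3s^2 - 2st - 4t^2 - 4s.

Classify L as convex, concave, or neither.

concave

L is quadratic, so its Hessian is the constant matrix H = [[-6, -2], [-2, -8]].
det(H) = 44, tr(H) = -14.
det(H) > 0 and tr(H) < 0, so H is negative definite everywhere: concave.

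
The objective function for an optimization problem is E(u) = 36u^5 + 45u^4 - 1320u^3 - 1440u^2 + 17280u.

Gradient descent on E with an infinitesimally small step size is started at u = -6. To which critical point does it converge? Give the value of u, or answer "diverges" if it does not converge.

diverges

E'(u) = 180(u - 4)(u - 2)(u + 3)(u + 4), so E'(-6) = 86400.
Gradient descent moves in the -E' direction, i.e. u is decreasing.
There is no critical point below u=-6, and E' keeps the same sign, so the iterate runs off to −∞.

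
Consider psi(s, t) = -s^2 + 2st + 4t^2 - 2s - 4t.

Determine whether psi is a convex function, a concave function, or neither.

neither

psi is quadratic, so its Hessian is the constant matrix H = [[-2, 2], [2, 8]].
det(H) = -20, tr(H) = 6.
det(H) < 0, so H is indefinite: neither convex nor concave.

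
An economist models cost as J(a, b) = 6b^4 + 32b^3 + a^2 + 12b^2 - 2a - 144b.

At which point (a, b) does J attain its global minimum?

(1, 1)

J(a,b) separates as P(a) + Q(b), so its minimum is min P + min Q.
P'(a) = 2a - 2 vanishes at a ∈ {1}; Q'(b) = 24(b - 1)(b + 2)(b + 3) vanishes at b ∈ {-3, -2, 1}.
Local minima of P (where P''>0): P(1)=-1. Local minima of Q: Q(-3)=162, Q(1)=-94.
So the global minimum of J is P(1) + Q(1) = -1 − 94 = -95, attained at (1, 1).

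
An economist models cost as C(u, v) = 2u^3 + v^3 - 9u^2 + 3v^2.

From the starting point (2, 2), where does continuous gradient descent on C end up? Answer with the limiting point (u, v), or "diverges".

(3, 0)

C is separable, so gradient descent decouples: u follows -∂C/∂u, v follows -∂C/∂v.
∂C/∂u = 6u(u - 3); at u=2 this is -12, so u increases.
∂C/∂v = 3v(v + 2); at v=2 this is 24, so v decreases.
u converges to its nearest critical value 3 (a local min of the u-part); v converges to 0. The iterate converges to (3, 0).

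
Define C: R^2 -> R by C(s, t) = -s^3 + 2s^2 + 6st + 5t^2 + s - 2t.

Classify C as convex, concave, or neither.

neither

The term -s^3 is cubic, so the Hessian is not constant.
∂²C/∂s² = -6s + 4, which takes both signs as s varies (negative for sufficiently large s). A diagonal entry of the Hessian changing sign means the Hessian is neither positive- nor negative-semidefinite on all of R^2.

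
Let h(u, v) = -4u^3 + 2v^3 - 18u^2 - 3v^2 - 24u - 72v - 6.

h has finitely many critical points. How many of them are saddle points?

2

h separates as a function of u plus a function of v, so ∇h=0 decouples.
∂h/∂u = -12(u + 1)(u + 2) = 0 at u ∈ {-2, -1}; ∂h/∂v = 6(v - 4)(v + 3) = 0 at v ∈ {-3, 4}.
The Hessian is diagonal: diag(h_uu, h_vv). Second derivatives: h_uu(-2)=12, h_uu(-1)=-12; h_vv(-3)=-42, h_vv(4)=42.
Saddle points occur where the two diagonal entries have opposite signs: (-2, -3), (-1, 4). Count: 2.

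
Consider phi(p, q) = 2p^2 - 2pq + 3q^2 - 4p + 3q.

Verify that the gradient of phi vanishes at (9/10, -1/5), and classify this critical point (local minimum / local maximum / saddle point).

∇phi = (4p - 2q - 4, -2p + 6q + 3); substituting (9/10, -1/5) gives ∇phi = (0, 0), so (9/10, -1/5) is indeed a critical point.
The Hessian of phi is constant: H = [[4, -2], [-2, 6]].
det(H) = 4·6 − (-2)² = 20.
det(H) > 0 and tr(H) = 10 > 0, so H is positive definite and the point is a local minimum.

local minimum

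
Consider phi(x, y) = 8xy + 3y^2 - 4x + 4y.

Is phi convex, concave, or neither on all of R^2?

neither

phi is quadratic, so its Hessian is the constant matrix H = [[0, 8], [8, 6]].
det(H) = -64, tr(H) = 6.
det(H) < 0, so H is indefinite: neither convex nor concave.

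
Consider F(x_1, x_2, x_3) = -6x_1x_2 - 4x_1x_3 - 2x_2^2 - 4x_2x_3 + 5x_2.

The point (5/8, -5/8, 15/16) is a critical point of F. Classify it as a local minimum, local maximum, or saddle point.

saddle point

The Hessian is constant: H = [[0, -6, -4], [-6, -4, -4], [-4, -4, 0]].
Leading principal minors: Δ₁ = 0, Δ₂ = -36, Δ₃ = -128.
The minors fit neither the all-positive nor the alternating-sign pattern, so H is indefinite: a saddle point.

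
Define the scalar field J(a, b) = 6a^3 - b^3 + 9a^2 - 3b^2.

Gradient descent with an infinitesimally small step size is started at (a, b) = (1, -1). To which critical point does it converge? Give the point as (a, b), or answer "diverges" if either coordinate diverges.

(0, -2)

J is separable, so gradient descent decouples: a follows -∂J/∂a, b follows -∂J/∂b.
∂J/∂a = 18a(a + 1); at a=1 this is 36, so a decreases.
∂J/∂b = -3b(b + 2); at b=-1 this is 3, so b decreases.
a converges to its nearest critical value 0 (a local min of the a-part); b converges to -2. The iterate converges to (0, -2).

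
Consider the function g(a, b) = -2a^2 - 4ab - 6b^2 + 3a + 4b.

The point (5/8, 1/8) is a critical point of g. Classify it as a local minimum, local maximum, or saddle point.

local maximum

The Hessian of g is constant: H = [[-4, -4], [-4, -12]].
det(H) = (-4)·(-12) − (-4)² = 32.
det(H) > 0 and tr(H) = -16 < 0, so H is negative definite and the point is a local maximum.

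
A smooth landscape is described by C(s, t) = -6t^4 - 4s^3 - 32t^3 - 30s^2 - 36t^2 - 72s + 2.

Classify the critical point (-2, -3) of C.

local maximum

The mixed partial ∂²C/∂s∂t is 0, so the Hessian at any point is diag(C_ss, C_tt) = diag(-12(2s + 5), -24(3t^2 + 8t + 3)).
At (-2, -3): H = diag(-12, -144).
Both eigenvalues are negative, so H is negative definite: a local maximum.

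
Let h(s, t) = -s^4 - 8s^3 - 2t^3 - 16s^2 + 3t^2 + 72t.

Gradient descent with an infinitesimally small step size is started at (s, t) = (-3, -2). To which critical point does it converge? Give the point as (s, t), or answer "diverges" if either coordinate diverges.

(-2, -3)

h is separable, so gradient descent decouples: s follows -∂h/∂s, t follows -∂h/∂t.
∂h/∂s = -4s(s + 2)(s + 4); at s=-3 this is -12, so s increases.
∂h/∂t = -6(t - 4)(t + 3); at t=-2 this is 36, so t decreases.
s converges to its nearest critical value -2 (a local min of the s-part); t converges to -3. The iterate converges to (-2, -3).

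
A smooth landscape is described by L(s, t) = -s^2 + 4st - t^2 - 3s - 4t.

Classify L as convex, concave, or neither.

neither

L is quadratic, so its Hessian is the constant matrix H = [[-2, 4], [4, -2]].
det(H) = -12, tr(H) = -4.
det(H) < 0, so H is indefinite: neither convex nor concave.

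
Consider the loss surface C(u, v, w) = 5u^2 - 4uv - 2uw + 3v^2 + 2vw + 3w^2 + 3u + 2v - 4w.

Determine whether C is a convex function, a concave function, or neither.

C is quadratic, so its Hessian is the constant matrix H = [[10, -4, -2], [-4, 6, 2], [-2, 2, 6]].
Leading principal minors: 10, 44, 232.
All positive ⇒ H ≻ 0 ⇒ convex.

convex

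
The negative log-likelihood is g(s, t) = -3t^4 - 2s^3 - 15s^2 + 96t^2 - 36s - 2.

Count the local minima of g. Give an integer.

g separates as a function of s plus a function of t, so ∇g=0 decouples.
∂g/∂s = -6(s + 2)(s + 3) = 0 at s ∈ {-3, -2}; ∂g/∂t = -12t(t - 4)(t + 4) = 0 at t ∈ {-4, 0, 4}.
The Hessian is diagonal: diag(g_ss, g_tt). Second derivatives: g_ss(-3)=6, g_ss(-2)=-6; g_tt(-4)=-384, g_tt(0)=192, g_tt(4)=-384.
Local minima occur where both diagonal entries positive: (-3, 0). Count: 1.

1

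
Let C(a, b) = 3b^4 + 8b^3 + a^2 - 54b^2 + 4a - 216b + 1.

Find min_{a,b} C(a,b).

-678

C(a,b) separates as P(a) + Q(b) + 1, so its minimum is min P + min Q + 1.
P'(a) = 2a + 4 vanishes at a ∈ {-2}; Q'(b) = 12(b - 3)(b + 2)(b + 3) vanishes at b ∈ {-3, -2, 3}.
Local minima of P (where P''>0): P(-2)=-4. Local minima of Q: Q(-3)=189, Q(3)=-675.
So the global minimum of C is P(-2) + Q(3) + 1 = -4 − 675 + 1 = -678, attained at (-2, 3).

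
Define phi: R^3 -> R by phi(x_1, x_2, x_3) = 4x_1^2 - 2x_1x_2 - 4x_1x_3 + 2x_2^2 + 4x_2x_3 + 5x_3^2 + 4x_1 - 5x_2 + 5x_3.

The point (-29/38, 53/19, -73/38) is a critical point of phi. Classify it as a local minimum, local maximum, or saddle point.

local minimum

The Hessian is constant: H = [[8, -2, -4], [-2, 4, 4], [-4, 4, 10]].
Leading principal minors: Δ₁ = 8, Δ₂ = 28, Δ₃ = 152.
All leading minors are positive, so H is positive definite: a local minimum.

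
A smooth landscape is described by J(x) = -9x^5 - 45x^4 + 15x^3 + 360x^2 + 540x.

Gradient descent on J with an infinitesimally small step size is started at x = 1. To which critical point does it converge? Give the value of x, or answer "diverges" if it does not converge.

J'(x) = -45(x - 2)(x + 1)(x + 2)(x + 3), so J'(1) = 1080.
Gradient descent moves in the -J' direction, i.e. x is decreasing.
The nearest critical point in that direction is x = -1, where J'' = 270 > 0 (a local minimum). The iterate converges there.

-1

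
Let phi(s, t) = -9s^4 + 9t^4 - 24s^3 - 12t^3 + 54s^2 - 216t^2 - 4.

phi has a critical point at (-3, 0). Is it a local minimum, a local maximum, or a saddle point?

local maximum

The mixed partial ∂²phi/∂s∂t is 0, so the Hessian at any point is diag(phi_ss, phi_tt) = diag(36(-3s^2 - 4s + 3), 36(3t^2 - 2t - 12)).
At (-3, 0): H = diag(-432, -432).
Both eigenvalues are negative, so H is negative definite: a local maximum.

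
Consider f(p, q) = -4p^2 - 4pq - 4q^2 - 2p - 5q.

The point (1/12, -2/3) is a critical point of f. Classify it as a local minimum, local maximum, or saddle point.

local maximum

The Hessian of f is constant: H = [[-8, -4], [-4, -8]].
det(H) = (-8)·(-8) − (-4)² = 48.
det(H) > 0 and tr(H) = -16 < 0, so H is negative definite and the point is a local maximum.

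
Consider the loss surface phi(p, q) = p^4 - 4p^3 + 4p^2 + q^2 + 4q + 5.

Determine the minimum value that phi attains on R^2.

1

phi(p,q) separates as A(p) + B(q) + 5, so its minimum is min A + min B + 5.
A'(p) = 4p(p - 2)(p - 1) vanishes at p ∈ {0, 1, 2}; B'(q) = 2q + 4 vanishes at q ∈ {-2}.
Local minima of A (where A''>0): A(0)=0, A(2)=0. Local minima of B: B(-2)=-4.
So the global minimum of phi is A(0) + B(-2) + 5 = 0 − 4 + 5 = 1, attained at (0, -2).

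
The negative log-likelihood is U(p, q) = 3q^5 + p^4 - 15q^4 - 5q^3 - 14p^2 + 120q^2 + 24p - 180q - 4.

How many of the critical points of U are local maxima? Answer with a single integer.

2

U separates as a function of p plus a function of q, so ∇U=0 decouples.
∂U/∂p = 4(p - 2)(p - 1)(p + 3) = 0 at p ∈ {-3, 1, 2}; ∂U/∂q = 15(q - 3)(q - 2)(q - 1)(q + 2) = 0 at q ∈ {-2, 1, 2, 3}.
The Hessian is diagonal: diag(U_pp, U_qq). Second derivatives: U_pp(-3)=80, U_pp(1)=-16, U_pp(2)=20; U_qq(-2)=-900, U_qq(1)=90, U_qq(2)=-60, U_qq(3)=150.
Local maxima occur where both diagonal entries negative: (1, -2), (1, 2). Count: 2.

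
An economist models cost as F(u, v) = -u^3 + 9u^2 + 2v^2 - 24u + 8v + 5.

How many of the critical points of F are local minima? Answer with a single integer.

F separates as a function of u plus a function of v, so ∇F=0 decouples.
∂F/∂u = -3(u - 4)(u - 2) = 0 at u ∈ {2, 4}; ∂F/∂v = 4(v + 2) = 0 at v ∈ {-2}.
The Hessian is diagonal: diag(F_uu, F_vv). Second derivatives: F_uu(2)=6, F_uu(4)=-6; F_vv(-2)=4.
Local minima occur where both diagonal entries positive: (2, -2). Count: 1.

1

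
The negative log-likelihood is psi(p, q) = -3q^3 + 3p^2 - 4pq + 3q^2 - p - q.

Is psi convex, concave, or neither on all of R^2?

neither

The term -3q^3 is cubic, so the Hessian is not constant.
∂²psi/∂q² = -18q + 6, which takes both signs as q varies (negative for sufficiently large q). A diagonal entry of the Hessian changing sign means the Hessian is neither positive- nor negative-semidefinite on all of R^2.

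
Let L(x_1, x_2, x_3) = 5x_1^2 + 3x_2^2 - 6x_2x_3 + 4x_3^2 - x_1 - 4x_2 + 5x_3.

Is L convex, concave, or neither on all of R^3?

L is quadratic, so its Hessian is the constant matrix H = [[10, 0, 0], [0, 6, -6], [0, -6, 8]].
Leading principal minors: 10, 60, 120.
All positive ⇒ H ≻ 0 ⇒ convex.

convex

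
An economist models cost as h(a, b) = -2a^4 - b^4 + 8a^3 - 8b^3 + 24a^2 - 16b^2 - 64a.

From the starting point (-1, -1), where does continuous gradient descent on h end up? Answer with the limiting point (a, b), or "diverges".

h is separable, so gradient descent decouples: a follows -∂h/∂a, b follows -∂h/∂b.
∂h/∂a = -8(a - 4)(a - 1)(a + 2); at a=-1 this is -80, so a increases.
∂h/∂b = -4b(b + 2)(b + 4); at b=-1 this is 12, so b decreases.
a converges to its nearest critical value 1 (a local min of the a-part); b converges to -2. The iterate converges to (1, -2).

(1, -2)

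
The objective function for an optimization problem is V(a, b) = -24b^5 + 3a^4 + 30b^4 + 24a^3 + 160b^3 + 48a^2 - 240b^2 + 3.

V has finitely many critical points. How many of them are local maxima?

2

V separates as a function of a plus a function of b, so ∇V=0 decouples.
∂V/∂a = 12a(a + 2)(a + 4) = 0 at a ∈ {-4, -2, 0}; ∂V/∂b = -120b(b - 2)(b - 1)(b + 2) = 0 at b ∈ {-2, 0, 1, 2}.
The Hessian is diagonal: diag(V_aa, V_bb). Second derivatives: V_aa(-4)=96, V_aa(-2)=-48, V_aa(0)=96; V_bb(-2)=2880, V_bb(0)=-480, V_bb(1)=360, V_bb(2)=-960.
Local maxima occur where both diagonal entries negative: (-2, 0), (-2, 2). Count: 2.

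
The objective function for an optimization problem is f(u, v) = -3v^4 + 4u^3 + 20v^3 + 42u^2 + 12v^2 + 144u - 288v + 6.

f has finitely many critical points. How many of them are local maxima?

2

f separates as a function of u plus a function of v, so ∇f=0 decouples.
∂f/∂u = 12(u + 3)(u + 4) = 0 at u ∈ {-4, -3}; ∂f/∂v = -12(v - 4)(v - 3)(v + 2) = 0 at v ∈ {-2, 3, 4}.
The Hessian is diagonal: diag(f_uu, f_vv). Second derivatives: f_uu(-4)=-12, f_uu(-3)=12; f_vv(-2)=-360, f_vv(3)=60, f_vv(4)=-72.
Local maxima occur where both diagonal entries negative: (-4, -2), (-4, 4). Count: 2.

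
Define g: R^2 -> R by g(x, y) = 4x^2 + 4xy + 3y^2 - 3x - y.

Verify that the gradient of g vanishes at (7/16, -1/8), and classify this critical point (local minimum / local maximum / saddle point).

local minimum

∇g = (8x + 4y - 3, 4x + 6y - 1); substituting (7/16, -1/8) gives ∇g = (0, 0), so (7/16, -1/8) is indeed a critical point.
The Hessian of g is constant: H = [[8, 4], [4, 6]].
det(H) = 8·6 − 4² = 32.
det(H) > 0 and tr(H) = 14 > 0, so H is positive definite and the point is a local minimum.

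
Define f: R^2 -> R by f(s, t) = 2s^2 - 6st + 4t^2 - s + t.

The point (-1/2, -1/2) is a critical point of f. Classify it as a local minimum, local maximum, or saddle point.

The Hessian of f is constant: H = [[4, -6], [-6, 8]].
det(H) = 4·8 − (-6)² = -4.
Since det(H) < 0, H is indefinite and the critical point is a saddle point.

saddle point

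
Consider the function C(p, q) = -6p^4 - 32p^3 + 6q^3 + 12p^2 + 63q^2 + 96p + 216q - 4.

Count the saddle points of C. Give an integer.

C separates as a function of p plus a function of q, so ∇C=0 decouples.
∂C/∂p = -24(p - 1)(p + 1)(p + 4) = 0 at p ∈ {-4, -1, 1}; ∂C/∂q = 18(q + 3)(q + 4) = 0 at q ∈ {-4, -3}.
The Hessian is diagonal: diag(C_pp, C_qq). Second derivatives: C_pp(-4)=-360, C_pp(-1)=144, C_pp(1)=-240; C_qq(-4)=-18, C_qq(-3)=18.
Saddle points occur where the two diagonal entries have opposite signs: (-4, -3), (-1, -4), (1, -3). Count: 3.

3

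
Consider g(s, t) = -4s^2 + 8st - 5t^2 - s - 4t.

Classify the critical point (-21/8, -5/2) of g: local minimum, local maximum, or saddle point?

The Hessian of g is constant: H = [[-8, 8], [8, -10]].
det(H) = (-8)·(-10) − 8² = 16.
det(H) > 0 and tr(H) = -18 < 0, so H is negative definite and the point is a local maximum.

local maximum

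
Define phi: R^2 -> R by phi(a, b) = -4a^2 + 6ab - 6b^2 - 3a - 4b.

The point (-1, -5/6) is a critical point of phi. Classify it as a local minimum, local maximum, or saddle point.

local maximum

The Hessian of phi is constant: H = [[-8, 6], [6, -12]].
det(H) = (-8)·(-12) − 6² = 60.
det(H) > 0 and tr(H) = -20 < 0, so H is negative definite and the point is a local maximum.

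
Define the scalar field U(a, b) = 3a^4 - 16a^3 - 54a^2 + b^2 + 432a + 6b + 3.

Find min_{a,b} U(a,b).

-1113

U(a,b) separates as P(a) + Q(b) + 3, so its minimum is min P + min Q + 3.
P'(a) = 12(a - 4)(a - 3)(a + 3) vanishes at a ∈ {-3, 3, 4}; Q'(b) = 2b + 6 vanishes at b ∈ {-3}.
Local minima of P (where P''>0): P(-3)=-1107, P(4)=608. Local minima of Q: Q(-3)=-9.
So the global minimum of U is P(-3) + Q(-3) + 3 = -1107 − 9 + 3 = -1113, attained at (-3, -3).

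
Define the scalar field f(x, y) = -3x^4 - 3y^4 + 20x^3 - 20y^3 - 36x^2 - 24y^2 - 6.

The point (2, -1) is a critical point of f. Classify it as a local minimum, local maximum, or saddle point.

local minimum

The mixed partial ∂²f/∂x∂y is 0, so the Hessian at any point is diag(f_xx, f_yy) = diag(12(-3x^2 + 10x - 6), -12(3y^2 + 10y + 4)).
At (2, -1): H = diag(24, 36).
Both eigenvalues are positive, so H is positive definite: a local minimum.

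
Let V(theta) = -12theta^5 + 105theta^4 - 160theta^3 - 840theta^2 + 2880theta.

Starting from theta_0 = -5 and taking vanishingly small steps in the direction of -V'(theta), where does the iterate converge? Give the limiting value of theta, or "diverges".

V'(theta) = -60(theta - 4)(theta - 3)(theta - 2)(theta + 2), so V'(-5) = -90720.
Gradient descent moves in the -V' direction, i.e. theta is increasing.
The nearest critical point in that direction is theta = -2, where V'' = 7200 > 0 (a local minimum). The iterate converges there.

-2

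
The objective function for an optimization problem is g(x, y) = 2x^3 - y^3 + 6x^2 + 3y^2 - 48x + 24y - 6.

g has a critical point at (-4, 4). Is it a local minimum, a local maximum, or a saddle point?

local maximum

The mixed partial ∂²g/∂x∂y is 0, so the Hessian at any point is diag(g_xx, g_yy) = diag(12(x + 1), 6(-y + 1)).
At (-4, 4): H = diag(-36, -18).
Both eigenvalues are negative, so H is negative definite: a local maximum.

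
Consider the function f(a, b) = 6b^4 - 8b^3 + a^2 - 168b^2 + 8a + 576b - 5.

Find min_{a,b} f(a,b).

f(a,b) separates as P(a) + Q(b) − 5, so its minimum is min P + min Q − 5.
P'(a) = 2a + 8 vanishes at a ∈ {-4}; Q'(b) = 24(b - 3)(b - 2)(b + 4) vanishes at b ∈ {-4, 2, 3}.
Local minima of P (where P''>0): P(-4)=-16. Local minima of Q: Q(-4)=-2944, Q(3)=486.
So the global minimum of f is P(-4) + Q(-4) − 5 = -16 − 2944 − 5 = -2965, attained at (-4, -4).

-2965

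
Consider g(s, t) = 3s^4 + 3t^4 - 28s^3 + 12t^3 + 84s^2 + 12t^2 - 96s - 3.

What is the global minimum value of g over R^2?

-67

g(s,t) separates as P(s) + Q(t) − 3, so its minimum is min P + min Q − 3.
P'(s) = 12(s - 4)(s - 2)(s - 1) vanishes at s ∈ {1, 2, 4}; Q'(t) = 12t(t + 1)(t + 2) vanishes at t ∈ {-2, -1, 0}.
Local minima of P (where P''>0): P(1)=-37, P(4)=-64. Local minima of Q: Q(-2)=0, Q(0)=0.
So the global minimum of g is P(4) + Q(-2) − 3 = -64 + 0 − 3 = -67, attained at (4, -2).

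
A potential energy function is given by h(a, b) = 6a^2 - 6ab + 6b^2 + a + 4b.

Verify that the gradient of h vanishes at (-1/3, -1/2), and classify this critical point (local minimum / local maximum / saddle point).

∇h = (12a - 6b + 1, -6a + 12b + 4); substituting (-1/3, -1/2) gives ∇h = (0, 0), so (-1/3, -1/2) is indeed a critical point.
The Hessian of h is constant: H = [[12, -6], [-6, 12]].
det(H) = 12·12 − (-6)² = 108.
det(H) > 0 and tr(H) = 24 > 0, so H is positive definite and the point is a local minimum.

local minimum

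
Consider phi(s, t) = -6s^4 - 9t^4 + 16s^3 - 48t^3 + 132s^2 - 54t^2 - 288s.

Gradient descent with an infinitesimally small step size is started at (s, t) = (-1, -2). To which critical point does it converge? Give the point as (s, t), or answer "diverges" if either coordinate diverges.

phi is separable, so gradient descent decouples: s follows -∂phi/∂s, t follows -∂phi/∂t.
∂phi/∂s = -24(s - 4)(s - 1)(s + 3); at s=-1 this is -480, so s increases.
∂phi/∂t = -36t(t + 1)(t + 3); at t=-2 this is -72, so t increases.
s converges to its nearest critical value 1 (a local min of the s-part); t converges to -1. The iterate converges to (1, -1).

(1, -1)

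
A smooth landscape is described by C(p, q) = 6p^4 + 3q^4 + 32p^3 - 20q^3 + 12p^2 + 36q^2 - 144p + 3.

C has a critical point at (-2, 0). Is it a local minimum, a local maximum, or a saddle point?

The mixed partial ∂²C/∂p∂q is 0, so the Hessian at any point is diag(C_pp, C_qq) = diag(24(3p^2 + 8p + 1), 12(3q^2 - 10q + 6)).
At (-2, 0): H = diag(-72, 72).
The eigenvalues have opposite signs, so H is indefinite: a saddle point.

saddle point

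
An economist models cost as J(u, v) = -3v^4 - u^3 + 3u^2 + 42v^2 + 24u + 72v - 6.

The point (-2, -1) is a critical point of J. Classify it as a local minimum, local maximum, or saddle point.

local minimum

The mixed partial ∂²J/∂u∂v is 0, so the Hessian at any point is diag(J_uu, J_vv) = diag(6(-u + 1), 12(-3v^2 + 7)).
At (-2, -1): H = diag(18, 48).
Both eigenvalues are positive, so H is positive definite: a local minimum.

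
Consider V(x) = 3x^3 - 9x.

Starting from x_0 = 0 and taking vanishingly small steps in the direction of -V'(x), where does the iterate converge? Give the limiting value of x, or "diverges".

1

V'(x) = 9(x - 1)(x + 1), so V'(0) = -9.
Gradient descent moves in the -V' direction, i.e. x is increasing.
The nearest critical point in that direction is x = 1, where V'' = 18 > 0 (a local minimum). The iterate converges there.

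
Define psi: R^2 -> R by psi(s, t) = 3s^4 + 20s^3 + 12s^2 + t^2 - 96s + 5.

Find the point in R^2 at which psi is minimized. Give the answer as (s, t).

psi(s,t) separates as P(s) + Q(t) + 5, so its minimum is min P + min Q + 5.
P'(s) = 12(s - 1)(s + 2)(s + 4) vanishes at s ∈ {-4, -2, 1}; Q'(t) = 2t vanishes at t ∈ {0}.
Local minima of P (where P''>0): P(-4)=64, P(1)=-61. Local minima of Q: Q(0)=0.
So the global minimum of psi is P(1) + Q(0) + 5 = -61 + 0 + 5 = -56, attained at (1, 0).

(1, 0)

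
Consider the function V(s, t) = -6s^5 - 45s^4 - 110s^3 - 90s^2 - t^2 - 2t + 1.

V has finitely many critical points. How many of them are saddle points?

V separates as a function of s plus a function of t, so ∇V=0 decouples.
∂V/∂s = -30s(s + 1)(s + 2)(s + 3) = 0 at s ∈ {-3, -2, -1, 0}; ∂V/∂t = -2(t + 1) = 0 at t ∈ {-1}.
The Hessian is diagonal: diag(V_ss, V_tt). Second derivatives: V_ss(-3)=180, V_ss(-2)=-60, V_ss(-1)=60, V_ss(0)=-180; V_tt(-1)=-2.
Saddle points occur where the two diagonal entries have opposite signs: (-3, -1), (-1, -1). Count: 2.

2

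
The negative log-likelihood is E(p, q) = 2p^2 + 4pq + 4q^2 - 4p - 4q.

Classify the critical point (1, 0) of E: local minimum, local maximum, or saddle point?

local minimum

The Hessian of E is constant: H = [[4, 4], [4, 8]].
det(H) = 4·8 − 4² = 16.
det(H) > 0 and tr(H) = 12 > 0, so H is positive definite and the point is a local minimum.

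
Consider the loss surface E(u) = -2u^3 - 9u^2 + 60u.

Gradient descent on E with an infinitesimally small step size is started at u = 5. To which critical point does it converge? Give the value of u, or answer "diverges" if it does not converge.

E'(u) = -6(u - 2)(u + 5), so E'(5) = -180.
Gradient descent moves in the -E' direction, i.e. u is increasing.
There is no critical point above u=5, and E' keeps the same sign, so the iterate runs off to +∞.

diverges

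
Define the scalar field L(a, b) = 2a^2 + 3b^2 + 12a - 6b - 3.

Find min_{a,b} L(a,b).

L(a,b) separates as P(a) + Q(b) − 3, so its minimum is min P + min Q − 3.
P'(a) = 4a + 12 vanishes at a ∈ {-3}; Q'(b) = 6b - 6 vanishes at b ∈ {1}.
Local minima of P (where P''>0): P(-3)=-18. Local minima of Q: Q(1)=-3.
So the global minimum of L is P(-3) + Q(1) − 3 = -18 − 3 − 3 = -24, attained at (-3, 1).

-24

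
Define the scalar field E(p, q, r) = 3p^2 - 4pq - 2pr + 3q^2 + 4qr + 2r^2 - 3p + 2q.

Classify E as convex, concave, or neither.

E is quadratic, so its Hessian is the constant matrix H = [[6, -4, -2], [-4, 6, 4], [-2, 4, 4]].
Leading principal minors: 6, 20, 24.
All positive ⇒ H ≻ 0 ⇒ convex.

convex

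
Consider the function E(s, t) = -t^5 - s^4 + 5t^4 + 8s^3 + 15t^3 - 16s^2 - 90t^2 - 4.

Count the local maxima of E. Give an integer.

4

E separates as a function of s plus a function of t, so ∇E=0 decouples.
∂E/∂s = -4s(s - 4)(s - 2) = 0 at s ∈ {0, 2, 4}; ∂E/∂t = -5t(t - 4)(t - 3)(t + 3) = 0 at t ∈ {-3, 0, 3, 4}.
The Hessian is diagonal: diag(E_ss, E_tt). Second derivatives: E_ss(0)=-32, E_ss(2)=16, E_ss(4)=-32; E_tt(-3)=630, E_tt(0)=-180, E_tt(3)=90, E_tt(4)=-140.
Local maxima occur where both diagonal entries negative: (0, 0), (0, 4), (4, 0), (4, 4). Count: 4.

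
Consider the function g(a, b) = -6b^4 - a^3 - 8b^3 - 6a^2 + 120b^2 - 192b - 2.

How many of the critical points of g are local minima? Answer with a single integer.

1

g separates as a function of a plus a function of b, so ∇g=0 decouples.
∂g/∂a = -3a(a + 4) = 0 at a ∈ {-4, 0}; ∂g/∂b = -24(b - 2)(b - 1)(b + 4) = 0 at b ∈ {-4, 1, 2}.
The Hessian is diagonal: diag(g_aa, g_bb). Second derivatives: g_aa(-4)=12, g_aa(0)=-12; g_bb(-4)=-720, g_bb(1)=120, g_bb(2)=-144.
Local minima occur where both diagonal entries positive: (-4, 1). Count: 1.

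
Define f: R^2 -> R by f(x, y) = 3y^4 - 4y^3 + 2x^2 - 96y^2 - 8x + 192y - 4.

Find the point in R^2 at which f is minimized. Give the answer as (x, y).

f(x,y) separates as P(x) + Q(y) − 4, so its minimum is min P + min Q − 4.
P'(x) = 4x - 8 vanishes at x ∈ {2}; Q'(y) = 12(y - 4)(y - 1)(y + 4) vanishes at y ∈ {-4, 1, 4}.
Local minima of P (where P''>0): P(2)=-8. Local minima of Q: Q(-4)=-1280, Q(4)=-256.
So the global minimum of f is P(2) + Q(-4) − 4 = -8 − 1280 − 4 = -1292, attained at (2, -4).

(2, -4)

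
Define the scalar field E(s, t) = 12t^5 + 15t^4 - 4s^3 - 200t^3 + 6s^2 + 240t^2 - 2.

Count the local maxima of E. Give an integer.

E separates as a function of s plus a function of t, so ∇E=0 decouples.
∂E/∂s = -12s(s - 1) = 0 at s ∈ {0, 1}; ∂E/∂t = 60t(t - 2)(t - 1)(t + 4) = 0 at t ∈ {-4, 0, 1, 2}.
The Hessian is diagonal: diag(E_ss, E_tt). Second derivatives: E_ss(0)=12, E_ss(1)=-12; E_tt(-4)=-7200, E_tt(0)=480, E_tt(1)=-300, E_tt(2)=720.
Local maxima occur where both diagonal entries negative: (1, -4), (1, 1). Count: 2.

2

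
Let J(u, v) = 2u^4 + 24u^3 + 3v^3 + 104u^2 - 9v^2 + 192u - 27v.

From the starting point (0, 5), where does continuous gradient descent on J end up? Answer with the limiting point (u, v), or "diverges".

(-2, 3)

J is separable, so gradient descent decouples: u follows -∂J/∂u, v follows -∂J/∂v.
∂J/∂u = 8(u + 2)(u + 3)(u + 4); at u=0 this is 192, so u decreases.
∂J/∂v = 9(v - 3)(v + 1); at v=5 this is 108, so v decreases.
u converges to its nearest critical value -2 (a local min of the u-part); v converges to 3. The iterate converges to (-2, 3).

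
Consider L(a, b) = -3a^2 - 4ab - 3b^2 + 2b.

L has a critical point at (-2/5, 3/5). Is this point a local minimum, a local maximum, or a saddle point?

local maximum

The Hessian of L is constant: H = [[-6, -4], [-4, -6]].
det(H) = (-6)·(-6) − (-4)² = 20.
det(H) > 0 and tr(H) = -12 < 0, so H is negative definite and the point is a local maximum.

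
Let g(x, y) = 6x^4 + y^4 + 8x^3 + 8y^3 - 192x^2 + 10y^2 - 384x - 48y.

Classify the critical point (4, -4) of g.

local minimum

The mixed partial ∂²g/∂x∂y is 0, so the Hessian at any point is diag(g_xx, g_yy) = diag(24(3x^2 + 2x - 16), 4(3y^2 + 12y + 5)).
At (4, -4): H = diag(960, 20).
Both eigenvalues are positive, so H is positive definite: a local minimum.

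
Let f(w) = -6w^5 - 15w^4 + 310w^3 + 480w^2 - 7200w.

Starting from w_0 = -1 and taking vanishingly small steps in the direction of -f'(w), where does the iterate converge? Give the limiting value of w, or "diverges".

f'(w) = -30(w - 4)(w - 3)(w + 4)(w + 5), so f'(-1) = -7200.
Gradient descent moves in the -f' direction, i.e. w is increasing.
The nearest critical point in that direction is w = 3, where f'' = 1680 > 0 (a local minimum). The iterate converges there.

3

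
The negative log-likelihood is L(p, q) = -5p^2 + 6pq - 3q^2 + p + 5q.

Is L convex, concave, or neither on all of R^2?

concave

L is quadratic, so its Hessian is the constant matrix H = [[-10, 6], [6, -6]].
det(H) = 24, tr(H) = -16.
det(H) > 0 and tr(H) < 0, so H is negative definite everywhere: concave.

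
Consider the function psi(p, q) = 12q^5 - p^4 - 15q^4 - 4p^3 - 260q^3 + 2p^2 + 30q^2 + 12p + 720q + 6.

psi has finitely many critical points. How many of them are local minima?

2

psi separates as a function of p plus a function of q, so ∇psi=0 decouples.
∂psi/∂p = -4(p - 1)(p + 1)(p + 3) = 0 at p ∈ {-3, -1, 1}; ∂psi/∂q = 60(q - 4)(q - 1)(q + 1)(q + 3) = 0 at q ∈ {-3, -1, 1, 4}.
The Hessian is diagonal: diag(psi_pp, psi_qq). Second derivatives: psi_pp(-3)=-32, psi_pp(-1)=16, psi_pp(1)=-32; psi_qq(-3)=-3360, psi_qq(-1)=1200, psi_qq(1)=-1440, psi_qq(4)=6300.
Local minima occur where both diagonal entries positive: (-1, -1), (-1, 4). Count: 2.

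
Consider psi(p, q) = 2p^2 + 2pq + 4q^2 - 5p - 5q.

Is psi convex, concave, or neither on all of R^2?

psi is quadratic, so its Hessian is the constant matrix H = [[4, 2], [2, 8]].
det(H) = 28, tr(H) = 12.
det(H) > 0 and tr(H) > 0, so H is positive definite everywhere: convex.

convex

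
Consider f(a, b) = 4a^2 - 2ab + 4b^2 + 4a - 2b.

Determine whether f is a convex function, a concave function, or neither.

f is quadratic, so its Hessian is the constant matrix H = [[8, -2], [-2, 8]].
det(H) = 60, tr(H) = 16.
det(H) > 0 and tr(H) > 0, so H is positive definite everywhere: convex.

convex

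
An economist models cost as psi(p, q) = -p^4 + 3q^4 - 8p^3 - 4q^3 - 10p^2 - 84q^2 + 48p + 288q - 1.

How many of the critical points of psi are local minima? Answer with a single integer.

2

psi separates as a function of p plus a function of q, so ∇psi=0 decouples.
∂psi/∂p = -4(p - 1)(p + 3)(p + 4) = 0 at p ∈ {-4, -3, 1}; ∂psi/∂q = 12(q - 3)(q - 2)(q + 4) = 0 at q ∈ {-4, 2, 3}.
The Hessian is diagonal: diag(psi_pp, psi_qq). Second derivatives: psi_pp(-4)=-20, psi_pp(-3)=16, psi_pp(1)=-80; psi_qq(-4)=504, psi_qq(2)=-72, psi_qq(3)=84.
Local minima occur where both diagonal entries positive: (-3, -4), (-3, 3). Count: 2.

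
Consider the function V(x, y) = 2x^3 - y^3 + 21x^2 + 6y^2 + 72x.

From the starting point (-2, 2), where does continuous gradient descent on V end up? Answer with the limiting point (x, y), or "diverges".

V is separable, so gradient descent decouples: x follows -∂V/∂x, y follows -∂V/∂y.
∂V/∂x = 6(x + 3)(x + 4); at x=-2 this is 12, so x decreases.
∂V/∂y = -3y(y - 4); at y=2 this is 12, so y decreases.
x converges to its nearest critical value -3 (a local min of the x-part); y converges to 0. The iterate converges to (-3, 0).

(-3, 0)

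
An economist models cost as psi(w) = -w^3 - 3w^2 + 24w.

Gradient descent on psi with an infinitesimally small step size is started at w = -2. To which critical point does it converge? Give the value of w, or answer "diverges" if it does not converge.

psi'(w) = -3(w - 2)(w + 4), so psi'(-2) = 24.
Gradient descent moves in the -psi' direction, i.e. w is decreasing.
The nearest critical point in that direction is w = -4, where psi'' = 18 > 0 (a local minimum). The iterate converges there.

-4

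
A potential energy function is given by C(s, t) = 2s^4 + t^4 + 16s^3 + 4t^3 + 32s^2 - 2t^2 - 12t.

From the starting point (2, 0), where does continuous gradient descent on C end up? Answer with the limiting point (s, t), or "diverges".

(0, 1)

C is separable, so gradient descent decouples: s follows -∂C/∂s, t follows -∂C/∂t.
∂C/∂s = 8s(s + 2)(s + 4); at s=2 this is 384, so s decreases.
∂C/∂t = 4(t - 1)(t + 1)(t + 3); at t=0 this is -12, so t increases.
s converges to its nearest critical value 0 (a local min of the s-part); t converges to 1. The iterate converges to (0, 1).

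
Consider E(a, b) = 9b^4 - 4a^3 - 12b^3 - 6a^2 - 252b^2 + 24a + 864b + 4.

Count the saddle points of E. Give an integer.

E separates as a function of a plus a function of b, so ∇E=0 decouples.
∂E/∂a = -12(a - 1)(a + 2) = 0 at a ∈ {-2, 1}; ∂E/∂b = 36(b - 3)(b - 2)(b + 4) = 0 at b ∈ {-4, 2, 3}.
The Hessian is diagonal: diag(E_aa, E_bb). Second derivatives: E_aa(-2)=36, E_aa(1)=-36; E_bb(-4)=1512, E_bb(2)=-216, E_bb(3)=252.
Saddle points occur where the two diagonal entries have opposite signs: (-2, 2), (1, -4), (1, 3). Count: 3.

3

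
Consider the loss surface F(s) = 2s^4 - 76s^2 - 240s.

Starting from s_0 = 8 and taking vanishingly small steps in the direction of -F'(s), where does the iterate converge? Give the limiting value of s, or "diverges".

F'(s) = 8(s - 5)(s + 2)(s + 3), so F'(8) = 2640.
Gradient descent moves in the -F' direction, i.e. s is decreasing.
The nearest critical point in that direction is s = 5, where F'' = 448 > 0 (a local minimum). The iterate converges there.

5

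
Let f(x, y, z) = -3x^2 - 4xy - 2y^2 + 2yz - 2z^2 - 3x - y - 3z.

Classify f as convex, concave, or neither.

f is quadratic, so its Hessian is the constant matrix H = [[-6, -4, 0], [-4, -4, 2], [0, 2, -4]].
Leading principal minors: -6, 8, -8.
Signs alternate −, +, − ⇒ H ≺ 0 ⇒ concave.

concave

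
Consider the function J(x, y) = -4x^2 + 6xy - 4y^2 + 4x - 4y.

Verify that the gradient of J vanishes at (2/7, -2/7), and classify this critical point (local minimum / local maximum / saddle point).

local maximum

∇J = (-8x + 6y + 4, 6x - 8y - 4); substituting (2/7, -2/7) gives ∇J = (0, 0), so (2/7, -2/7) is indeed a critical point.
The Hessian of J is constant: H = [[-8, 6], [6, -8]].
det(H) = (-8)·(-8) − 6² = 28.
det(H) > 0 and tr(H) = -16 < 0, so H is negative definite and the point is a local maximum.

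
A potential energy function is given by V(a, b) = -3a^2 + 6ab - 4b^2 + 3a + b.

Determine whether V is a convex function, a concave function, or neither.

concave

V is quadratic, so its Hessian is the constant matrix H = [[-6, 6], [6, -8]].
det(H) = 12, tr(H) = -14.
det(H) > 0 and tr(H) < 0, so H is negative definite everywhere: concave.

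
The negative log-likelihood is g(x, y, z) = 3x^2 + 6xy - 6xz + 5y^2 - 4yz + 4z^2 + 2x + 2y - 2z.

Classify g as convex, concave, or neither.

convex

g is quadratic, so its Hessian is the constant matrix H = [[6, 6, -6], [6, 10, -4], [-6, -4, 8]].
Leading principal minors: 6, 24, 24.
All positive ⇒ H ≻ 0 ⇒ convex.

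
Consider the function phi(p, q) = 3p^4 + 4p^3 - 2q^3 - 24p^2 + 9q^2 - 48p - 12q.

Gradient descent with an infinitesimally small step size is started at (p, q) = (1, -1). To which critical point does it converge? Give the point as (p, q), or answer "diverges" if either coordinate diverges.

phi is separable, so gradient descent decouples: p follows -∂phi/∂p, q follows -∂phi/∂q.
∂phi/∂p = 12(p - 2)(p + 1)(p + 2); at p=1 this is -72, so p increases.
∂phi/∂q = -6(q - 2)(q - 1); at q=-1 this is -36, so q increases.
p converges to its nearest critical value 2 (a local min of the p-part); q converges to 1. The iterate converges to (2, 1).

(2, 1)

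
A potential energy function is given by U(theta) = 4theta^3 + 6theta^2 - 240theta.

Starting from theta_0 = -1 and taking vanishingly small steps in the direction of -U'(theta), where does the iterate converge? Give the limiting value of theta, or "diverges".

4

U'(theta) = 12(theta - 4)(theta + 5), so U'(-1) = -240.
Gradient descent moves in the -U' direction, i.e. theta is increasing.
The nearest critical point in that direction is theta = 4, where U'' = 108 > 0 (a local minimum). The iterate converges there.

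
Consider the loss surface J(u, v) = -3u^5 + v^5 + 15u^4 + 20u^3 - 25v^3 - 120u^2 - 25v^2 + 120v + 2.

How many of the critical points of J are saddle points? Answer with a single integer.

8

J separates as a function of u plus a function of v, so ∇J=0 decouples.
∂J/∂u = -15u(u - 4)(u - 2)(u + 2) = 0 at u ∈ {-2, 0, 2, 4}; ∂J/∂v = 5(v - 4)(v - 1)(v + 2)(v + 3) = 0 at v ∈ {-3, -2, 1, 4}.
The Hessian is diagonal: diag(J_uu, J_vv). Second derivatives: J_uu(-2)=720, J_uu(0)=-240, J_uu(2)=240, J_uu(4)=-720; J_vv(-3)=-140, J_vv(-2)=90, J_vv(1)=-180, J_vv(4)=630.
Saddle points occur where the two diagonal entries have opposite signs: (-2, -3), (-2, 1), (0, -2), (0, 4), (2, -3), (2, 1), (4, -2), (4, 4). Count: 8.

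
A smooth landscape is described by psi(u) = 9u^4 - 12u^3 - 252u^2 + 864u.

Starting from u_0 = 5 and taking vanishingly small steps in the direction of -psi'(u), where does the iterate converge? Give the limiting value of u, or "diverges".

psi'(u) = 36(u - 3)(u - 2)(u + 4), so psi'(5) = 1944.
Gradient descent moves in the -psi' direction, i.e. u is decreasing.
The nearest critical point in that direction is u = 3, where psi'' = 252 > 0 (a local minimum). The iterate converges there.

3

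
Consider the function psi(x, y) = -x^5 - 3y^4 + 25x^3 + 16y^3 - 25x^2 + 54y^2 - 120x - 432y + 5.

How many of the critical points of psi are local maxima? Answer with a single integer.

4

psi separates as a function of x plus a function of y, so ∇psi=0 decouples.
∂psi/∂x = -5(x - 3)(x - 2)(x + 1)(x + 4) = 0 at x ∈ {-4, -1, 2, 3}; ∂psi/∂y = -12(y - 4)(y - 3)(y + 3) = 0 at y ∈ {-3, 3, 4}.
The Hessian is diagonal: diag(psi_xx, psi_yy). Second derivatives: psi_xx(-4)=630, psi_xx(-1)=-180, psi_xx(2)=90, psi_xx(3)=-140; psi_yy(-3)=-504, psi_yy(3)=72, psi_yy(4)=-84.
Local maxima occur where both diagonal entries negative: (-1, -3), (-1, 4), (3, -3), (3, 4). Count: 4.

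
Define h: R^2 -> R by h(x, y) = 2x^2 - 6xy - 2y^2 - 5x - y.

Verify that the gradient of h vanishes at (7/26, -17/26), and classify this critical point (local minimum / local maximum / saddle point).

∇h = (4x - 6y - 5, -6x - 4y - 1); substituting (7/26, -17/26) gives ∇h = (0, 0), so (7/26, -17/26) is indeed a critical point.
The Hessian of h is constant: H = [[4, -6], [-6, -4]].
det(H) = 4·(-4) − (-6)² = -52.
Since det(H) < 0, H is indefinite and the critical point is a saddle point.

saddle point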